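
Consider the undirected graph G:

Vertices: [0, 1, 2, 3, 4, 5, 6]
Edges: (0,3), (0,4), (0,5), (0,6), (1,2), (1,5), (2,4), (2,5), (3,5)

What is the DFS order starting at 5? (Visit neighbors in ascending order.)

DFS from vertex 5 (neighbors processed in ascending order):
Visit order: 5, 0, 3, 4, 2, 1, 6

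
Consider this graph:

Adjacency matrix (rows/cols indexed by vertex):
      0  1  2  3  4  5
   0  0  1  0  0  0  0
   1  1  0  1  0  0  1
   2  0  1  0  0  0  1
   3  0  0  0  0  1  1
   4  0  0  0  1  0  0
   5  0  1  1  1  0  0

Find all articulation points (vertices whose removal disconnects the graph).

An articulation point is a vertex whose removal disconnects the graph.
Articulation points: [1, 3, 5]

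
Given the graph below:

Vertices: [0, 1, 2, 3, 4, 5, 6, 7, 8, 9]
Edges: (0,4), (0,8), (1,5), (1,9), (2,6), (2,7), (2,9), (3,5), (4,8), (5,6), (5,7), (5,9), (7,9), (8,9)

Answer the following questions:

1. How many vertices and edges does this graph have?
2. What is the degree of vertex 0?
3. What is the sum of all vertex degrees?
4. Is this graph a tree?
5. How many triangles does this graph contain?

Count: 10 vertices, 14 edges.
Vertex 0 has neighbors [4, 8], degree = 2.
Handshaking lemma: 2 * 14 = 28.
A tree on 10 vertices has 9 edges. This graph has 14 edges (5 extra). Not a tree.
Number of triangles = 4.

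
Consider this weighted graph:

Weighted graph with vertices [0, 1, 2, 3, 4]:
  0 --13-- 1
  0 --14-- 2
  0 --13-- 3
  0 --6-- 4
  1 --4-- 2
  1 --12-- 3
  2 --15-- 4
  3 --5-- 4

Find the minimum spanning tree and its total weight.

Applying Kruskal's algorithm (sort edges by weight, add if no cycle):
  Add (1,2) w=4
  Add (3,4) w=5
  Add (0,4) w=6
  Add (1,3) w=12
  Skip (0,3) w=13 (creates cycle)
  Skip (0,1) w=13 (creates cycle)
  Skip (0,2) w=14 (creates cycle)
  Skip (2,4) w=15 (creates cycle)
MST weight = 27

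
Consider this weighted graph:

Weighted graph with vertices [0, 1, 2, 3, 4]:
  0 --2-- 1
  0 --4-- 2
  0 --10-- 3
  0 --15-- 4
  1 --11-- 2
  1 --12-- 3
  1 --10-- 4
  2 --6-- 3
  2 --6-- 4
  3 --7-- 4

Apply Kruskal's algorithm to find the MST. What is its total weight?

Applying Kruskal's algorithm (sort edges by weight, add if no cycle):
  Add (0,1) w=2
  Add (0,2) w=4
  Add (2,3) w=6
  Add (2,4) w=6
  Skip (3,4) w=7 (creates cycle)
  Skip (0,3) w=10 (creates cycle)
  Skip (1,4) w=10 (creates cycle)
  Skip (1,2) w=11 (creates cycle)
  Skip (1,3) w=12 (creates cycle)
  Skip (0,4) w=15 (creates cycle)
MST weight = 18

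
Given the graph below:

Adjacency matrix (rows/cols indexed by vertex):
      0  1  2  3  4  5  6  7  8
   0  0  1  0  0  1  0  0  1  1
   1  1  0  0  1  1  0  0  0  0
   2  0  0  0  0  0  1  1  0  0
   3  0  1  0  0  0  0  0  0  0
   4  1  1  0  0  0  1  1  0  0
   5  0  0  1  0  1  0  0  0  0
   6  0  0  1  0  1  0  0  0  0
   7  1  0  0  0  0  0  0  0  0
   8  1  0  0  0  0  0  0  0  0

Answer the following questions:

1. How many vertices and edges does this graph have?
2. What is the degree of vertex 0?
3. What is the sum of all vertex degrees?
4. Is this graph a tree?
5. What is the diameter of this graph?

Count: 9 vertices, 10 edges.
Vertex 0 has neighbors [1, 4, 7, 8], degree = 4.
Handshaking lemma: 2 * 10 = 20.
A tree on 9 vertices has 8 edges. This graph has 10 edges (2 extra). Not a tree.
Diameter (longest shortest path) = 4.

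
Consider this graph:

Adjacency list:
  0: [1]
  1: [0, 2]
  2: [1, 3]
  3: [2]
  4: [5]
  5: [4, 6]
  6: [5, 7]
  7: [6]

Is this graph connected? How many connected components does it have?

Checking connectivity: the graph has 2 connected component(s).
Components: [[0, 1, 2, 3], [4, 5, 6, 7]]. The graph is NOT connected.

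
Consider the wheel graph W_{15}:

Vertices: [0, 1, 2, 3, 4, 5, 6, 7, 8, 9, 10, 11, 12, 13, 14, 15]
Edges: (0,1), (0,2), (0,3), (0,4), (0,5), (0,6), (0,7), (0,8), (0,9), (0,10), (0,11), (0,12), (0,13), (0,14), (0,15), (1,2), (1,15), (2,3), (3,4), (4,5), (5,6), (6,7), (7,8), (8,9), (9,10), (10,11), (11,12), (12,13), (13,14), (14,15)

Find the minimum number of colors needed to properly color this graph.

W_{15} = C_{15} plus a hub adjacent to every cycle vertex.
The outer cycle needs 3 colors (odd cycle); the hub is adjacent to all of them so needs a fresh color.
Chromatic number = 3 + 1 = 4.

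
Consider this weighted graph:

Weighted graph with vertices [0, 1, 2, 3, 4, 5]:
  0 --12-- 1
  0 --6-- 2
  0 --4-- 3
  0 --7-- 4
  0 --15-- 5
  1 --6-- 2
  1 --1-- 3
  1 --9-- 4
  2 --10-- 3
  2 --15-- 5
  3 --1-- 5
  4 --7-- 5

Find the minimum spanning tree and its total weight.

Applying Kruskal's algorithm (sort edges by weight, add if no cycle):
  Add (1,3) w=1
  Add (3,5) w=1
  Add (0,3) w=4
  Add (0,2) w=6
  Skip (1,2) w=6 (creates cycle)
  Add (0,4) w=7
  Skip (4,5) w=7 (creates cycle)
  Skip (1,4) w=9 (creates cycle)
  Skip (2,3) w=10 (creates cycle)
  Skip (0,1) w=12 (creates cycle)
  Skip (0,5) w=15 (creates cycle)
  Skip (2,5) w=15 (creates cycle)
MST weight = 19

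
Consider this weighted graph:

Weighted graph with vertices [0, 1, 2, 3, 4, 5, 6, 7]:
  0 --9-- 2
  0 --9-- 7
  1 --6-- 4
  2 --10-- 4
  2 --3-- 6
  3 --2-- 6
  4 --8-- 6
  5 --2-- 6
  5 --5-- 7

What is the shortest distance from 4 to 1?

Using Dijkstra's algorithm from vertex 4:
Shortest path: 4 -> 1
Total weight: 6 = 6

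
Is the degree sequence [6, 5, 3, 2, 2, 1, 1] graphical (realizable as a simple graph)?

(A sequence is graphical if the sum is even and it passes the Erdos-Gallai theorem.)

Sum of degrees = 20. Sum is even but fails Erdos-Gallai. The sequence is NOT graphical.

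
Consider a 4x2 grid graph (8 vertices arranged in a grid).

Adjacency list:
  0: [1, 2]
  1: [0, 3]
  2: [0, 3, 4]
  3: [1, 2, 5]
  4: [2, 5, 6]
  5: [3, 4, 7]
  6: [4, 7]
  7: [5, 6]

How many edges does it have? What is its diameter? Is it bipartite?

A 4x2 grid has 6 vertical edges and 4 horizontal edges.
Total edges = 6 + 4 = 10.
Diameter = (4-1) + (2-1) = 4 (corner to opposite corner).
Grid graphs are bipartite (checkerboard coloring).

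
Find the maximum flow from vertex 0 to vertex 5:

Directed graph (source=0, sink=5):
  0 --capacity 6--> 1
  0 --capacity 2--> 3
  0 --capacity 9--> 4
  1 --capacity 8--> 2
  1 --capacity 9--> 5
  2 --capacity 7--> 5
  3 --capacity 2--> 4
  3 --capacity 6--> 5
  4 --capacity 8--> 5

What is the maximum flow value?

Computing max flow:
  Flow on (0->1): 6/6
  Flow on (0->3): 2/2
  Flow on (0->4): 8/9
  Flow on (1->5): 6/9
  Flow on (3->5): 2/6
  Flow on (4->5): 8/8
Maximum flow = 16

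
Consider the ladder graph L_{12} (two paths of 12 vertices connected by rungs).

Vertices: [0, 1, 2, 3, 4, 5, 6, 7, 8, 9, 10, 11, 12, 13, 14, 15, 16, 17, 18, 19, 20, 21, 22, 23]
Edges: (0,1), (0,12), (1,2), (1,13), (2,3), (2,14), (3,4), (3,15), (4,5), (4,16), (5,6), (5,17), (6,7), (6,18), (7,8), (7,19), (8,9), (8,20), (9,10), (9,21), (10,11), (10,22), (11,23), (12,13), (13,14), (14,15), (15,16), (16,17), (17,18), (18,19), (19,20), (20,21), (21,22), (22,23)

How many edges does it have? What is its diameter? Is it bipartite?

Ladder graph L_{12}: 12 rungs + 2 * (12-1) path edges = 12 + 22 = 34 edges.
Diameter = 12.
Ladder graphs are bipartite (alternating coloring along each path).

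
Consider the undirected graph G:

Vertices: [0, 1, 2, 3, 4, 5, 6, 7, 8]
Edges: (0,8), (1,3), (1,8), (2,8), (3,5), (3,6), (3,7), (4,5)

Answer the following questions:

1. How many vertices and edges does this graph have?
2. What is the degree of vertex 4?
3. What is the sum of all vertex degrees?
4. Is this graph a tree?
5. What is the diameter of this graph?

Count: 9 vertices, 8 edges.
Vertex 4 has neighbors [5], degree = 1.
Handshaking lemma: 2 * 8 = 16.
A graph is a tree iff it is connected and has exactly n-1 edges. This graph is connected (all 9 vertices in one component) and has 9-1 = 8 edges. It is a tree.
Diameter (longest shortest path) = 5.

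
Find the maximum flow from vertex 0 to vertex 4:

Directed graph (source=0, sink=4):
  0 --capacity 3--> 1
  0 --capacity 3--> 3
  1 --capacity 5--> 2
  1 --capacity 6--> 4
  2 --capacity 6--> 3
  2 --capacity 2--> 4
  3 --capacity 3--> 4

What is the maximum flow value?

Computing max flow:
  Flow on (0->1): 3/3
  Flow on (0->3): 3/3
  Flow on (1->4): 3/6
  Flow on (3->4): 3/3
Maximum flow = 6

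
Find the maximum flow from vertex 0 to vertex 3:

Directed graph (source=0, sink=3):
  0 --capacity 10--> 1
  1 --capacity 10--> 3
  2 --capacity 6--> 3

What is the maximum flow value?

Computing max flow:
  Flow on (0->1): 10/10
  Flow on (1->3): 10/10
Maximum flow = 10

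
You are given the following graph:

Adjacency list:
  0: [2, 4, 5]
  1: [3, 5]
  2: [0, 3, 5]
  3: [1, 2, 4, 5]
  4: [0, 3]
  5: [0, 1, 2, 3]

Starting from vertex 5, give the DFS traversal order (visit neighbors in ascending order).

DFS from vertex 5 (neighbors processed in ascending order):
Visit order: 5, 0, 2, 3, 1, 4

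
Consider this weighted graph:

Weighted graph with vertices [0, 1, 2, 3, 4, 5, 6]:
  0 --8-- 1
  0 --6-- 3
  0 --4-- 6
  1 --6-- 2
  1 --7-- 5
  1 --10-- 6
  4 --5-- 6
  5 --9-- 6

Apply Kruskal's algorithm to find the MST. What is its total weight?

Applying Kruskal's algorithm (sort edges by weight, add if no cycle):
  Add (0,6) w=4
  Add (4,6) w=5
  Add (0,3) w=6
  Add (1,2) w=6
  Add (1,5) w=7
  Add (0,1) w=8
  Skip (5,6) w=9 (creates cycle)
  Skip (1,6) w=10 (creates cycle)
MST weight = 36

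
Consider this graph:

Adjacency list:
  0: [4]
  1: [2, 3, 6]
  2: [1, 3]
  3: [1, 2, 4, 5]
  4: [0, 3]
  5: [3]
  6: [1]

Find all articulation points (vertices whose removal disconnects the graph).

An articulation point is a vertex whose removal disconnects the graph.
Articulation points: [1, 3, 4]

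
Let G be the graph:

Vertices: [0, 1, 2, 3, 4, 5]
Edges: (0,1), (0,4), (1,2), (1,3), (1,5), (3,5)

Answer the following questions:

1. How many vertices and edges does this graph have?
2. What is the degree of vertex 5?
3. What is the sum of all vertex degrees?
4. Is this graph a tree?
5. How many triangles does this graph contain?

Count: 6 vertices, 6 edges.
Vertex 5 has neighbors [1, 3], degree = 2.
Handshaking lemma: 2 * 6 = 12.
A tree on 6 vertices has 5 edges. This graph has 6 edges (1 extra). Not a tree.
Number of triangles = 1.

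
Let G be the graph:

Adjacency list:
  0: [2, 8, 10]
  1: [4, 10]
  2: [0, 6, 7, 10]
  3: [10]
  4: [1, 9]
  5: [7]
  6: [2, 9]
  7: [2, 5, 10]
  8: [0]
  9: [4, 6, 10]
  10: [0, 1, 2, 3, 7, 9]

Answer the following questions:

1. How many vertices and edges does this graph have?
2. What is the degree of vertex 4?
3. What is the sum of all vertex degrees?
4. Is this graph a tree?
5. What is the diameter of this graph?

Count: 11 vertices, 14 edges.
Vertex 4 has neighbors [1, 9], degree = 2.
Handshaking lemma: 2 * 14 = 28.
A tree on 11 vertices has 10 edges. This graph has 14 edges (4 extra). Not a tree.
Diameter (longest shortest path) = 4.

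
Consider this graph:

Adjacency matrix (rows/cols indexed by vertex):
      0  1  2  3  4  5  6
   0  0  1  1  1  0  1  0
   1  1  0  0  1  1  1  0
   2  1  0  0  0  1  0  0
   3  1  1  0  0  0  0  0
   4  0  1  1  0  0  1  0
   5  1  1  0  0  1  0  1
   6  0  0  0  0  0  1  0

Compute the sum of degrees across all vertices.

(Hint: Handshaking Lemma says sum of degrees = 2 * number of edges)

Count edges: 10 edges.
By Handshaking Lemma: sum of degrees = 2 * 10 = 20.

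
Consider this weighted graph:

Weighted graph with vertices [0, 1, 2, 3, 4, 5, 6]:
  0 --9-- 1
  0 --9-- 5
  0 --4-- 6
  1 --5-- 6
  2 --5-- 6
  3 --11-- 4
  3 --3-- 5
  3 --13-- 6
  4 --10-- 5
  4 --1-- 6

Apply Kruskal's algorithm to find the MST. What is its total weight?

Applying Kruskal's algorithm (sort edges by weight, add if no cycle):
  Add (4,6) w=1
  Add (3,5) w=3
  Add (0,6) w=4
  Add (1,6) w=5
  Add (2,6) w=5
  Add (0,5) w=9
  Skip (0,1) w=9 (creates cycle)
  Skip (4,5) w=10 (creates cycle)
  Skip (3,4) w=11 (creates cycle)
  Skip (3,6) w=13 (creates cycle)
MST weight = 27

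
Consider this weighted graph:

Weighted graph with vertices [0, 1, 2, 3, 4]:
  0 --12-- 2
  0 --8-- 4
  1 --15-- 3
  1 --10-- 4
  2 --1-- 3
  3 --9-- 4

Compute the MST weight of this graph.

Applying Kruskal's algorithm (sort edges by weight, add if no cycle):
  Add (2,3) w=1
  Add (0,4) w=8
  Add (3,4) w=9
  Add (1,4) w=10
  Skip (0,2) w=12 (creates cycle)
  Skip (1,3) w=15 (creates cycle)
MST weight = 28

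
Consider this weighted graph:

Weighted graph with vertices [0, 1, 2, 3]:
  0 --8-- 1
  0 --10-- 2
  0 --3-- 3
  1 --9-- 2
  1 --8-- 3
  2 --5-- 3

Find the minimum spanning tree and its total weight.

Applying Kruskal's algorithm (sort edges by weight, add if no cycle):
  Add (0,3) w=3
  Add (2,3) w=5
  Add (0,1) w=8
  Skip (1,3) w=8 (creates cycle)
  Skip (1,2) w=9 (creates cycle)
  Skip (0,2) w=10 (creates cycle)
MST weight = 16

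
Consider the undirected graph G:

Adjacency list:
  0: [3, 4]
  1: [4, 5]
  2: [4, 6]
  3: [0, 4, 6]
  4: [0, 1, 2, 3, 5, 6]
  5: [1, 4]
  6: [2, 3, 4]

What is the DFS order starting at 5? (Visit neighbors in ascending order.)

DFS from vertex 5 (neighbors processed in ascending order):
Visit order: 5, 1, 4, 0, 3, 6, 2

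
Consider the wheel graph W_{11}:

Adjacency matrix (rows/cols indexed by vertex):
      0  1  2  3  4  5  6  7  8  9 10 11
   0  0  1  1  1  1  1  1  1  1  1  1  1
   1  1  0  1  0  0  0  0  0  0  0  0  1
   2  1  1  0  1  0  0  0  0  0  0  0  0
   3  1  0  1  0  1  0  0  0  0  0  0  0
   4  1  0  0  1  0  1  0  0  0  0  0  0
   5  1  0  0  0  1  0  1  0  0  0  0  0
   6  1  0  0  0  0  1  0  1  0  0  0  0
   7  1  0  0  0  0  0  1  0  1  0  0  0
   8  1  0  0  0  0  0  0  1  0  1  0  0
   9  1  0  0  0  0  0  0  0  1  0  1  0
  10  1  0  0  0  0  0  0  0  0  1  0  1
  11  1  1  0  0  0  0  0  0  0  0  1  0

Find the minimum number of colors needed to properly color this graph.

W_{11} = C_{11} plus a hub adjacent to every cycle vertex.
The outer cycle needs 3 colors (odd cycle); the hub is adjacent to all of them so needs a fresh color.
Chromatic number = 3 + 1 = 4.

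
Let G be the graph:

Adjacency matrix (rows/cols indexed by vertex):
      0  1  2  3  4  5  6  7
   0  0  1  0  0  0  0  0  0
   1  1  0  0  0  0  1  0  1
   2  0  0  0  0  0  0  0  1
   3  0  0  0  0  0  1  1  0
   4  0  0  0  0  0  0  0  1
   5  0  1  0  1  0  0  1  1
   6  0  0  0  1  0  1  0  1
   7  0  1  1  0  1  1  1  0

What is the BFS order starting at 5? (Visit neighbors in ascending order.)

BFS from vertex 5 (neighbors processed in ascending order):
Visit order: 5, 1, 3, 6, 7, 0, 2, 4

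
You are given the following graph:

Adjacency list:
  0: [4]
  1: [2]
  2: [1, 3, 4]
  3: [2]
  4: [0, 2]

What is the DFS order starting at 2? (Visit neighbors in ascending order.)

DFS from vertex 2 (neighbors processed in ascending order):
Visit order: 2, 1, 3, 4, 0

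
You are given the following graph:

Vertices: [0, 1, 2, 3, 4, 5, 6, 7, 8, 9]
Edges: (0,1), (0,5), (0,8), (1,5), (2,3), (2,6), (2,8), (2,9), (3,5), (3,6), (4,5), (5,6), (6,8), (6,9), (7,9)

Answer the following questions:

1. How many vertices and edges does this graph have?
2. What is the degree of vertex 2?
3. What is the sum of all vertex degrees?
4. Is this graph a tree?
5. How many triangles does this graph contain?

Count: 10 vertices, 15 edges.
Vertex 2 has neighbors [3, 6, 8, 9], degree = 4.
Handshaking lemma: 2 * 15 = 30.
A tree on 10 vertices has 9 edges. This graph has 15 edges (6 extra). Not a tree.
Number of triangles = 5.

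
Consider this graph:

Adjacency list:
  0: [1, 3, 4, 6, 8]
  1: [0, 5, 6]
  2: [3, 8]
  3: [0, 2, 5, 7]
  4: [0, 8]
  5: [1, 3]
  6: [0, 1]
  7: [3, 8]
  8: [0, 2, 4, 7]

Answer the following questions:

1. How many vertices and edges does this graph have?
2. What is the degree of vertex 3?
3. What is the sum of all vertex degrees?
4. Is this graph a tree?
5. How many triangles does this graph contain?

Count: 9 vertices, 13 edges.
Vertex 3 has neighbors [0, 2, 5, 7], degree = 4.
Handshaking lemma: 2 * 13 = 26.
A tree on 9 vertices has 8 edges. This graph has 13 edges (5 extra). Not a tree.
Number of triangles = 2.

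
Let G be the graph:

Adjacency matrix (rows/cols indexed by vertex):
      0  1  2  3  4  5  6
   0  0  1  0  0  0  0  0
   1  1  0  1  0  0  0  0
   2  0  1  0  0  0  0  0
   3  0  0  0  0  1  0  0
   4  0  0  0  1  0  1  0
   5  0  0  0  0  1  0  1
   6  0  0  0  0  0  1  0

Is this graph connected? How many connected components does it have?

Checking connectivity: the graph has 2 connected component(s).
Components: [[0, 1, 2], [3, 4, 5, 6]]. The graph is NOT connected.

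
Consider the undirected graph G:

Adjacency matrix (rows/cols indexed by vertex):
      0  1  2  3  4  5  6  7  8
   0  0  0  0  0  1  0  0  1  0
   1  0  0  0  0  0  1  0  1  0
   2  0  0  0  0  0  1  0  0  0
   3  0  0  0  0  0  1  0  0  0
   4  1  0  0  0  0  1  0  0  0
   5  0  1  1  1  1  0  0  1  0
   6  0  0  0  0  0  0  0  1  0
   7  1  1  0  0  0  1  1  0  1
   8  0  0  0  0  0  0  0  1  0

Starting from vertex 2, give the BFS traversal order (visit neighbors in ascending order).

BFS from vertex 2 (neighbors processed in ascending order):
Visit order: 2, 5, 1, 3, 4, 7, 0, 6, 8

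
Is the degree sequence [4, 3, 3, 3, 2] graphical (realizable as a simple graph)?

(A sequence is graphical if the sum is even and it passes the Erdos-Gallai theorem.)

Sum of degrees = 15. Sum is odd, so the sequence is NOT graphical.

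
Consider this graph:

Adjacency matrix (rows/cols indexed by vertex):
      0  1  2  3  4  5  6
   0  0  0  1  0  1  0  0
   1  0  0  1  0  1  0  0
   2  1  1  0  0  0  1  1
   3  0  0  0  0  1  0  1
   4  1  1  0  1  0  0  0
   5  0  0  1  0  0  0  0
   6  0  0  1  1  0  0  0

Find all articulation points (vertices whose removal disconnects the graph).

An articulation point is a vertex whose removal disconnects the graph.
Articulation points: [2]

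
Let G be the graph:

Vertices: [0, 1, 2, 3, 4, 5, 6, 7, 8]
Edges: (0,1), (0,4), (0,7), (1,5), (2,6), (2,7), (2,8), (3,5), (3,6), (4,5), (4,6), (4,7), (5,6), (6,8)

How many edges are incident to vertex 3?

Vertex 3 has neighbors [5, 6], so deg(3) = 2.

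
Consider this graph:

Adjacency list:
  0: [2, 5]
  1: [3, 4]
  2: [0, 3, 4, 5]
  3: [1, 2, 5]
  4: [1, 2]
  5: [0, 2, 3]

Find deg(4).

Vertex 4 has neighbors [1, 2], so deg(4) = 2.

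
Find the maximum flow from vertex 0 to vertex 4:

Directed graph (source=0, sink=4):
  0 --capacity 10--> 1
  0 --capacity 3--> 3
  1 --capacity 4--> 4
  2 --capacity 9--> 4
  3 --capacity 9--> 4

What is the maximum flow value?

Computing max flow:
  Flow on (0->1): 4/10
  Flow on (0->3): 3/3
  Flow on (1->4): 4/4
  Flow on (3->4): 3/9
Maximum flow = 7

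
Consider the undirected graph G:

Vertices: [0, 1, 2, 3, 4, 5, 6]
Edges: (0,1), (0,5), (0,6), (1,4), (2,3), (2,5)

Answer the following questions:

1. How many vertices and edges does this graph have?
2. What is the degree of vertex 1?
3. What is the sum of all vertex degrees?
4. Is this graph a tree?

Count: 7 vertices, 6 edges.
Vertex 1 has neighbors [0, 4], degree = 2.
Handshaking lemma: 2 * 6 = 12.
A graph is a tree iff it is connected and has exactly n-1 edges. This graph is connected (all 7 vertices in one component) and has 7-1 = 6 edges. It is a tree.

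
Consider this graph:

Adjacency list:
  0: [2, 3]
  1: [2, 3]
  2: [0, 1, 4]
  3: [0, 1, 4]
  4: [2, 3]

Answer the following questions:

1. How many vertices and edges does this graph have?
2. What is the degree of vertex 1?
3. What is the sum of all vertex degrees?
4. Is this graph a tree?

Count: 5 vertices, 6 edges.
Vertex 1 has neighbors [2, 3], degree = 2.
Handshaking lemma: 2 * 6 = 12.
A tree on 5 vertices has 4 edges. This graph has 6 edges (2 extra). Not a tree.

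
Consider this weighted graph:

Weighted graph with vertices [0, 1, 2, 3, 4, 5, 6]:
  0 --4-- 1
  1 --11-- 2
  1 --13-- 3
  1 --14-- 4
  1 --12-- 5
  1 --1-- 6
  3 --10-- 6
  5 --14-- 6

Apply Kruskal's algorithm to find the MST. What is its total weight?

Applying Kruskal's algorithm (sort edges by weight, add if no cycle):
  Add (1,6) w=1
  Add (0,1) w=4
  Add (3,6) w=10
  Add (1,2) w=11
  Add (1,5) w=12
  Skip (1,3) w=13 (creates cycle)
  Add (1,4) w=14
  Skip (5,6) w=14 (creates cycle)
MST weight = 52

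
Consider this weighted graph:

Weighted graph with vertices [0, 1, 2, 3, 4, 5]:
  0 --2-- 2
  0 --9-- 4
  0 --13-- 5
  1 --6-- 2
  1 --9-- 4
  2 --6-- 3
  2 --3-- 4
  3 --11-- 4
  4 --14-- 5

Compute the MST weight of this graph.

Applying Kruskal's algorithm (sort edges by weight, add if no cycle):
  Add (0,2) w=2
  Add (2,4) w=3
  Add (1,2) w=6
  Add (2,3) w=6
  Skip (0,4) w=9 (creates cycle)
  Skip (1,4) w=9 (creates cycle)
  Skip (3,4) w=11 (creates cycle)
  Add (0,5) w=13
  Skip (4,5) w=14 (creates cycle)
MST weight = 30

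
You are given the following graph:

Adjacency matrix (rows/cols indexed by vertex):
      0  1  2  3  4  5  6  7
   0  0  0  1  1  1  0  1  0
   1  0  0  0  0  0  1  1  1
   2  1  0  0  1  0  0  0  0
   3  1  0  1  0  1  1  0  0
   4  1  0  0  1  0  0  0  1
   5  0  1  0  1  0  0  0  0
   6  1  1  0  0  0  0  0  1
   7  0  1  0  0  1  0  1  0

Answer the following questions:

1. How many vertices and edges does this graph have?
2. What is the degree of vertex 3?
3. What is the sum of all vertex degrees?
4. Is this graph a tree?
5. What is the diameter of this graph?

Count: 8 vertices, 12 edges.
Vertex 3 has neighbors [0, 2, 4, 5], degree = 4.
Handshaking lemma: 2 * 12 = 24.
A tree on 8 vertices has 7 edges. This graph has 12 edges (5 extra). Not a tree.
Diameter (longest shortest path) = 3.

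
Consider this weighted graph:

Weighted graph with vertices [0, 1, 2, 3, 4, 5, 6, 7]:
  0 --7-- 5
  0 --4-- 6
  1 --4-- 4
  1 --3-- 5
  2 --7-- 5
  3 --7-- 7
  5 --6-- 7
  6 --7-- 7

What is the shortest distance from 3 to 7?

Using Dijkstra's algorithm from vertex 3:
Shortest path: 3 -> 7
Total weight: 7 = 7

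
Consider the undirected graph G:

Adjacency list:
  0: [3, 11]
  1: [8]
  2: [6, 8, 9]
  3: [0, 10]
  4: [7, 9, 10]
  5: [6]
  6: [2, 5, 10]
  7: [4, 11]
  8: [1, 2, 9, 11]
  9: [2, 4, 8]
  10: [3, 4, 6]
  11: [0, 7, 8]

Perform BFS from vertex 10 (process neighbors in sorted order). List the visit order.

BFS from vertex 10 (neighbors processed in ascending order):
Visit order: 10, 3, 4, 6, 0, 7, 9, 2, 5, 11, 8, 1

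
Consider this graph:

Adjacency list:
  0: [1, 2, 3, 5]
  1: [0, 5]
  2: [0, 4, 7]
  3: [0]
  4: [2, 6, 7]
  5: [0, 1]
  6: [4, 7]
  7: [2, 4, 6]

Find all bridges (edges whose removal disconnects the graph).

A bridge is an edge whose removal increases the number of connected components.
Bridges found: (0,2), (0,3)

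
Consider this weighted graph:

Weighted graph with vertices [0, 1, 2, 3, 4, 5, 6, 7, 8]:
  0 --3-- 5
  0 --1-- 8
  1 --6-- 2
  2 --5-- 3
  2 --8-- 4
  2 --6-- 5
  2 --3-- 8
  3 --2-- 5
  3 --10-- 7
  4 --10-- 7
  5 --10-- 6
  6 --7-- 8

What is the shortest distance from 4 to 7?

Using Dijkstra's algorithm from vertex 4:
Shortest path: 4 -> 7
Total weight: 10 = 10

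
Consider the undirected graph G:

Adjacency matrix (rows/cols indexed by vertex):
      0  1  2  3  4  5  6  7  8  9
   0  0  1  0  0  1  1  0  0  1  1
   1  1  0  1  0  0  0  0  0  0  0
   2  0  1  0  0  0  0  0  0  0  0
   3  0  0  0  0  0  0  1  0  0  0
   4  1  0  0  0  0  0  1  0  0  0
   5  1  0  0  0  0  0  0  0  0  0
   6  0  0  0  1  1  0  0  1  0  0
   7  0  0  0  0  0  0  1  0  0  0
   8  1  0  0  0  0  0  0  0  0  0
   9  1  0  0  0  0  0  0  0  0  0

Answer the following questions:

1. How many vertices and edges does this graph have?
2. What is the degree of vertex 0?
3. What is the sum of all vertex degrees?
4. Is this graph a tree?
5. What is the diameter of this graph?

Count: 10 vertices, 9 edges.
Vertex 0 has neighbors [1, 4, 5, 8, 9], degree = 5.
Handshaking lemma: 2 * 9 = 18.
A graph is a tree iff it is connected and has exactly n-1 edges. This graph is connected (all 10 vertices in one component) and has 10-1 = 9 edges. It is a tree.
Diameter (longest shortest path) = 5.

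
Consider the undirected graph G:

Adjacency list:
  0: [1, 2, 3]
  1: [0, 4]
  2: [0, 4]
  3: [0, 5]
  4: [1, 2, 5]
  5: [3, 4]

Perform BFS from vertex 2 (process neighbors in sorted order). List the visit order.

BFS from vertex 2 (neighbors processed in ascending order):
Visit order: 2, 0, 4, 1, 3, 5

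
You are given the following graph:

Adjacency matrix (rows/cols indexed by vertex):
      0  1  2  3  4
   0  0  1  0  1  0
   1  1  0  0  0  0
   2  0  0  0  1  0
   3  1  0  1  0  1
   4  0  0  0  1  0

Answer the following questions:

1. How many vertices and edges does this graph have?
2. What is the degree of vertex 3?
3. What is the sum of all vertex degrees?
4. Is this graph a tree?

Count: 5 vertices, 4 edges.
Vertex 3 has neighbors [0, 2, 4], degree = 3.
Handshaking lemma: 2 * 4 = 8.
A graph is a tree iff it is connected and has exactly n-1 edges. This graph is connected (all 5 vertices in one component) and has 5-1 = 4 edges. It is a tree.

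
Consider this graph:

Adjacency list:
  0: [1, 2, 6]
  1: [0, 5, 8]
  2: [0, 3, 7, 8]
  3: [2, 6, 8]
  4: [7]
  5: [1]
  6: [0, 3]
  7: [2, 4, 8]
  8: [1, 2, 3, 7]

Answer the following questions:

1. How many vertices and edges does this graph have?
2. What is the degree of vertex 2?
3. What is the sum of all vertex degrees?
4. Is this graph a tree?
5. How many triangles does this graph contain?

Count: 9 vertices, 12 edges.
Vertex 2 has neighbors [0, 3, 7, 8], degree = 4.
Handshaking lemma: 2 * 12 = 24.
A tree on 9 vertices has 8 edges. This graph has 12 edges (4 extra). Not a tree.
Number of triangles = 2.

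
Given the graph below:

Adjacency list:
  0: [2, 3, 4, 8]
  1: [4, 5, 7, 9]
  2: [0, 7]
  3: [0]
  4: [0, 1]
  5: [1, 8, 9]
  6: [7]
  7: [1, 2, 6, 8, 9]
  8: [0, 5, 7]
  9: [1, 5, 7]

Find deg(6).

Vertex 6 has neighbors [7], so deg(6) = 1.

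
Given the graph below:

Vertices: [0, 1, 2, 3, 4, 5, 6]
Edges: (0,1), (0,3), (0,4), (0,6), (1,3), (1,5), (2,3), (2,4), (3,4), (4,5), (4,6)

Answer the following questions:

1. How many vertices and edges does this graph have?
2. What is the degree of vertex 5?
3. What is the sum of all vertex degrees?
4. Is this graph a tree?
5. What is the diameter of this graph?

Count: 7 vertices, 11 edges.
Vertex 5 has neighbors [1, 4], degree = 2.
Handshaking lemma: 2 * 11 = 22.
A tree on 7 vertices has 6 edges. This graph has 11 edges (5 extra). Not a tree.
Diameter (longest shortest path) = 2.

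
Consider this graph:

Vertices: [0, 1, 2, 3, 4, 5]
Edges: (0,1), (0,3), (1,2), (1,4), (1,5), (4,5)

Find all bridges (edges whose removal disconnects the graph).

A bridge is an edge whose removal increases the number of connected components.
Bridges found: (0,1), (0,3), (1,2)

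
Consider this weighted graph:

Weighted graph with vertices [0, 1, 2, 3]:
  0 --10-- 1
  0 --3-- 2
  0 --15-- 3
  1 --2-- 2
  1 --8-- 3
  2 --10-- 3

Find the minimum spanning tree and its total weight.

Applying Kruskal's algorithm (sort edges by weight, add if no cycle):
  Add (1,2) w=2
  Add (0,2) w=3
  Add (1,3) w=8
  Skip (0,1) w=10 (creates cycle)
  Skip (2,3) w=10 (creates cycle)
  Skip (0,3) w=15 (creates cycle)
MST weight = 13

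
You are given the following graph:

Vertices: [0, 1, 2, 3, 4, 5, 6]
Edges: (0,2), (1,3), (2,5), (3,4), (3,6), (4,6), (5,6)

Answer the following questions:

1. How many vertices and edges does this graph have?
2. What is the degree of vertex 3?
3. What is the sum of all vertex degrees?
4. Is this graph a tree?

Count: 7 vertices, 7 edges.
Vertex 3 has neighbors [1, 4, 6], degree = 3.
Handshaking lemma: 2 * 7 = 14.
A tree on 7 vertices has 6 edges. This graph has 7 edges (1 extra). Not a tree.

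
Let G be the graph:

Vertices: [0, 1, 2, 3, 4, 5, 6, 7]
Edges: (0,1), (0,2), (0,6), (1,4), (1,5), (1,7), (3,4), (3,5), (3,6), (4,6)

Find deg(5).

Vertex 5 has neighbors [1, 3], so deg(5) = 2.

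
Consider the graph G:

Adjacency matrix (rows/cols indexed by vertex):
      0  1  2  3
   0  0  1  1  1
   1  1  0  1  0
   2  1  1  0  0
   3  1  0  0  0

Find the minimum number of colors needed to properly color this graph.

The graph has a maximum clique of size 3 (lower bound on chromatic number).
A valid 3-coloring: {0: 0, 1: 1, 2: 2, 3: 1}.
Chromatic number = 3.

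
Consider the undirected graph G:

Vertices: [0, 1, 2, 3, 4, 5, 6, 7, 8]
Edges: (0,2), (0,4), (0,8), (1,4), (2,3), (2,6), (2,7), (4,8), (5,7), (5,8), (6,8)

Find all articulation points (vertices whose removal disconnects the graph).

An articulation point is a vertex whose removal disconnects the graph.
Articulation points: [2, 4]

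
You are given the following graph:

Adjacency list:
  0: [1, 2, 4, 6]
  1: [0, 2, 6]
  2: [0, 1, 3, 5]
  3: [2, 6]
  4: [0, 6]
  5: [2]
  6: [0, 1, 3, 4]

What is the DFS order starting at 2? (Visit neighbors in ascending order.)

DFS from vertex 2 (neighbors processed in ascending order):
Visit order: 2, 0, 1, 6, 3, 4, 5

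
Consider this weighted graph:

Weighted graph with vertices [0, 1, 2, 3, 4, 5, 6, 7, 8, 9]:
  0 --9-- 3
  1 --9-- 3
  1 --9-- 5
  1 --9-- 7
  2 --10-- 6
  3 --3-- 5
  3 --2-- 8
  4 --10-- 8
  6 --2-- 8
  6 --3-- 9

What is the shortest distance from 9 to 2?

Using Dijkstra's algorithm from vertex 9:
Shortest path: 9 -> 6 -> 2
Total weight: 3 + 10 = 13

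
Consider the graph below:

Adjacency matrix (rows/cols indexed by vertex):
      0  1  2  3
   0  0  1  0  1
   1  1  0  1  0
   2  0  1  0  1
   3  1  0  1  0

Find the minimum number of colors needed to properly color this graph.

The graph has a maximum clique of size 2 (lower bound on chromatic number).
A valid 2-coloring: {0: 0, 1: 1, 2: 0, 3: 1}.
Chromatic number = 2.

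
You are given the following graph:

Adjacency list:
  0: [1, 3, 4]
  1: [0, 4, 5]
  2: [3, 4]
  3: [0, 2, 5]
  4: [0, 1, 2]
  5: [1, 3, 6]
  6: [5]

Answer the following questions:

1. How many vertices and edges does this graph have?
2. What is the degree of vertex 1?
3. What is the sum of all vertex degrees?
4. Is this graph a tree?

Count: 7 vertices, 9 edges.
Vertex 1 has neighbors [0, 4, 5], degree = 3.
Handshaking lemma: 2 * 9 = 18.
A tree on 7 vertices has 6 edges. This graph has 9 edges (3 extra). Not a tree.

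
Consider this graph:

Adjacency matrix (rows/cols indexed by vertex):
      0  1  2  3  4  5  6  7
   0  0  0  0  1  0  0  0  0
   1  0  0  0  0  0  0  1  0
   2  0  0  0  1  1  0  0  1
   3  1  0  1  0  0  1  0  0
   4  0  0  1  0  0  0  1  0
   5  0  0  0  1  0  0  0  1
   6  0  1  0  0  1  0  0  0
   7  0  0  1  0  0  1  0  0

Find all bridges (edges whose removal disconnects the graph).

A bridge is an edge whose removal increases the number of connected components.
Bridges found: (0,3), (1,6), (2,4), (4,6)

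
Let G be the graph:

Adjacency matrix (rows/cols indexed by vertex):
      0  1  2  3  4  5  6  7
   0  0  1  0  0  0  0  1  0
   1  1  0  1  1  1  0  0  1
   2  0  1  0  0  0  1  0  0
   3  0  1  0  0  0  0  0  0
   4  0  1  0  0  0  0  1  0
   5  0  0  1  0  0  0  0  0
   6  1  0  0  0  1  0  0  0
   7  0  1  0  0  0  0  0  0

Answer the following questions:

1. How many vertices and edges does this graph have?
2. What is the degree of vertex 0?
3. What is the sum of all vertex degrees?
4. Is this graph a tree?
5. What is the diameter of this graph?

Count: 8 vertices, 8 edges.
Vertex 0 has neighbors [1, 6], degree = 2.
Handshaking lemma: 2 * 8 = 16.
A tree on 8 vertices has 7 edges. This graph has 8 edges (1 extra). Not a tree.
Diameter (longest shortest path) = 4.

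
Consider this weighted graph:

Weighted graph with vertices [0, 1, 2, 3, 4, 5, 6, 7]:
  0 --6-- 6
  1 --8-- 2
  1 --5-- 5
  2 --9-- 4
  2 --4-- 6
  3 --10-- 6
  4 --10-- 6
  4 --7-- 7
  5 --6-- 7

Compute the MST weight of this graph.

Applying Kruskal's algorithm (sort edges by weight, add if no cycle):
  Add (2,6) w=4
  Add (1,5) w=5
  Add (0,6) w=6
  Add (5,7) w=6
  Add (4,7) w=7
  Add (1,2) w=8
  Skip (2,4) w=9 (creates cycle)
  Add (3,6) w=10
  Skip (4,6) w=10 (creates cycle)
MST weight = 46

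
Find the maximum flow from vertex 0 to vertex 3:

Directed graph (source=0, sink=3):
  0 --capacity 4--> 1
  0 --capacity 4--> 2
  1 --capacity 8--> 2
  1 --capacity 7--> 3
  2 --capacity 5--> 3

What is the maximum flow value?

Computing max flow:
  Flow on (0->1): 4/4
  Flow on (0->2): 4/4
  Flow on (1->3): 4/7
  Flow on (2->3): 4/5
Maximum flow = 8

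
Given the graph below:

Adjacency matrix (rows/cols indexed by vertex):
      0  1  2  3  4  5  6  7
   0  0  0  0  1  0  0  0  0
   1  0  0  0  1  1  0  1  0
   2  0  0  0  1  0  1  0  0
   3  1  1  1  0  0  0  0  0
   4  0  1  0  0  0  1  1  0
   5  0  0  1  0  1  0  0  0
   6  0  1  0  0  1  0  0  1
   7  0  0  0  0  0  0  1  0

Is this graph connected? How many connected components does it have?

Checking connectivity: the graph has 1 connected component(s).
All vertices are reachable from each other. The graph IS connected.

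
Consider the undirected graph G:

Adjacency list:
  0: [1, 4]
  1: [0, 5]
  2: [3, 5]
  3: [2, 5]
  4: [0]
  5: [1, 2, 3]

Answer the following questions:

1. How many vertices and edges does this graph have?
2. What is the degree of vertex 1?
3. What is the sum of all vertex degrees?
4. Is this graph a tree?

Count: 6 vertices, 6 edges.
Vertex 1 has neighbors [0, 5], degree = 2.
Handshaking lemma: 2 * 6 = 12.
A tree on 6 vertices has 5 edges. This graph has 6 edges (1 extra). Not a tree.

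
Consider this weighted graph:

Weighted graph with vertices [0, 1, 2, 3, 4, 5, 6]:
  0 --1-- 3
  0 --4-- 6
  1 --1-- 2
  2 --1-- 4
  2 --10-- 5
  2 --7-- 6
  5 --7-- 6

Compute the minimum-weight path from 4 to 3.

Using Dijkstra's algorithm from vertex 4:
Shortest path: 4 -> 2 -> 6 -> 0 -> 3
Total weight: 1 + 7 + 4 + 1 = 13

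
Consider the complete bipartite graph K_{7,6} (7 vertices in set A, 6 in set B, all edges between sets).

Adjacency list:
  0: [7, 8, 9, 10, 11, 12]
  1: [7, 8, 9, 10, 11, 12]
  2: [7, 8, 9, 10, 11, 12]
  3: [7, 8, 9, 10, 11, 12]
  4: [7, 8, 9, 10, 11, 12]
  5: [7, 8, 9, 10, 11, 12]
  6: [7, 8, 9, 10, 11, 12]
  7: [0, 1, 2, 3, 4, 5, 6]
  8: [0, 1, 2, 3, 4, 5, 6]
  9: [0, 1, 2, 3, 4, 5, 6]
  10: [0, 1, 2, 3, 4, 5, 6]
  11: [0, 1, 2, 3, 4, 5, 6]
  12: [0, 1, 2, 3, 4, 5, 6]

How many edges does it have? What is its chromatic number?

K_{7,6} has 7 * 6 = 42 edges.
Bipartite graphs have chromatic number 2 (color each partition differently).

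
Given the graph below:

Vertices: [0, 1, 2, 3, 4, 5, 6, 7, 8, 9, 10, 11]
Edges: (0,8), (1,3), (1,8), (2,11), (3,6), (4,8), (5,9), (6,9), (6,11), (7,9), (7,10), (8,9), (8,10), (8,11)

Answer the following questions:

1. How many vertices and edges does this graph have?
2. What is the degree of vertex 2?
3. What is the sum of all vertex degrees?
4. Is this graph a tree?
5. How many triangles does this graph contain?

Count: 12 vertices, 14 edges.
Vertex 2 has neighbors [11], degree = 1.
Handshaking lemma: 2 * 14 = 28.
A tree on 12 vertices has 11 edges. This graph has 14 edges (3 extra). Not a tree.
Number of triangles = 0.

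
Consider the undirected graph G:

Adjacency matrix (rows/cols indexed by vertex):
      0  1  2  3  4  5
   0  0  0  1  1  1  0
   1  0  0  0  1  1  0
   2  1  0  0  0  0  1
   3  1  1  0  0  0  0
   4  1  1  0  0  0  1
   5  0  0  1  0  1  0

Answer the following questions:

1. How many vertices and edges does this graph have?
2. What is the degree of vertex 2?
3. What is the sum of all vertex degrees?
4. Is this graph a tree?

Count: 6 vertices, 7 edges.
Vertex 2 has neighbors [0, 5], degree = 2.
Handshaking lemma: 2 * 7 = 14.
A tree on 6 vertices has 5 edges. This graph has 7 edges (2 extra). Not a tree.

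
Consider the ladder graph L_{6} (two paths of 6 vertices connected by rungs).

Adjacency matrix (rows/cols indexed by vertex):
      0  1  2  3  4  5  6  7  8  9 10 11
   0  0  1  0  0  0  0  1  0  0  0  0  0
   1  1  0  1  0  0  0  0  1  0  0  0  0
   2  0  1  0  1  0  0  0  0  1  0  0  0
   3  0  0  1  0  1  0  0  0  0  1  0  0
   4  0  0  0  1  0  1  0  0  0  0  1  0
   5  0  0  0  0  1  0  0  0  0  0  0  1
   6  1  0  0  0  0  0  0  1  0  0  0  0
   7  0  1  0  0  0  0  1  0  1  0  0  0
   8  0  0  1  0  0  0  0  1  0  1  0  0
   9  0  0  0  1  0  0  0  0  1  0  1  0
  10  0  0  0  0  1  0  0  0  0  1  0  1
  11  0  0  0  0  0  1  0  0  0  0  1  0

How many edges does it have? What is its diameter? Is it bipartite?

Ladder graph L_{6}: 6 rungs + 2 * (6-1) path edges = 6 + 10 = 16 edges.
Diameter = 6.
Ladder graphs are bipartite (alternating coloring along each path).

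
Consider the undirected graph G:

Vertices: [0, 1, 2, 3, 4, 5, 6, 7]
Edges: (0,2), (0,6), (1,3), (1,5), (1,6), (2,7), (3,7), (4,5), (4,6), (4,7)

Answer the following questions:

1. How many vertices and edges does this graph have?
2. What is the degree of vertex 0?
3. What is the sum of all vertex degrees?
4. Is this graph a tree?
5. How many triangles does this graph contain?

Count: 8 vertices, 10 edges.
Vertex 0 has neighbors [2, 6], degree = 2.
Handshaking lemma: 2 * 10 = 20.
A tree on 8 vertices has 7 edges. This graph has 10 edges (3 extra). Not a tree.
Number of triangles = 0.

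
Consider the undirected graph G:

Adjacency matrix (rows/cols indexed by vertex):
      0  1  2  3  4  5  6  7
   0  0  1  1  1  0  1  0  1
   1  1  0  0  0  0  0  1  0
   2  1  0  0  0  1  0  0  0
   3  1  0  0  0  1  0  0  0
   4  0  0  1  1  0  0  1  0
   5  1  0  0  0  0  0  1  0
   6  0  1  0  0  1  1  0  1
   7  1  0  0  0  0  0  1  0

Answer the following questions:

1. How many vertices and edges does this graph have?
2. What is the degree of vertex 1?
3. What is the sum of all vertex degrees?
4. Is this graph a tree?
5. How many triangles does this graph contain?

Count: 8 vertices, 11 edges.
Vertex 1 has neighbors [0, 6], degree = 2.
Handshaking lemma: 2 * 11 = 22.
A tree on 8 vertices has 7 edges. This graph has 11 edges (4 extra). Not a tree.
Number of triangles = 0.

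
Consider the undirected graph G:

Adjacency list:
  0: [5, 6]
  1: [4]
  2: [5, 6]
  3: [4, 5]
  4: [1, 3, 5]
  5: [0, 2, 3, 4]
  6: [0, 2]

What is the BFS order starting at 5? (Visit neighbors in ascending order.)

BFS from vertex 5 (neighbors processed in ascending order):
Visit order: 5, 0, 2, 3, 4, 6, 1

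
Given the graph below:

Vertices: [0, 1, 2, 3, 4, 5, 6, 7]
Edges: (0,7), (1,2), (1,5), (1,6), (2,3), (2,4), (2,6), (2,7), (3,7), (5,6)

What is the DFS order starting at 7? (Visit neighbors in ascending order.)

DFS from vertex 7 (neighbors processed in ascending order):
Visit order: 7, 0, 2, 1, 5, 6, 3, 4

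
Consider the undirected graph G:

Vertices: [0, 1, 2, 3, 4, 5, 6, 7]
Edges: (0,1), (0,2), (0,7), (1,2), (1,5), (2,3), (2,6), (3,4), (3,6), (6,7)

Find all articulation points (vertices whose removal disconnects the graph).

An articulation point is a vertex whose removal disconnects the graph.
Articulation points: [1, 3]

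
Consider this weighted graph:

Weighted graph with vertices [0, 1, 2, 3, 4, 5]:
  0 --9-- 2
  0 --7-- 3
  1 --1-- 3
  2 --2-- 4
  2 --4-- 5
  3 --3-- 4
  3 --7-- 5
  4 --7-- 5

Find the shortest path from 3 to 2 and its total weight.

Using Dijkstra's algorithm from vertex 3:
Shortest path: 3 -> 4 -> 2
Total weight: 3 + 2 = 5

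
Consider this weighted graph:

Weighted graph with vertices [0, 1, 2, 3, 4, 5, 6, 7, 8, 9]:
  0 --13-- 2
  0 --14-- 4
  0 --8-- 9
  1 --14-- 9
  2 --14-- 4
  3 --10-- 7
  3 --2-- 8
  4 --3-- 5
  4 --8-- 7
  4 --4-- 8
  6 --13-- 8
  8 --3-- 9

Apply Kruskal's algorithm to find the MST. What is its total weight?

Applying Kruskal's algorithm (sort edges by weight, add if no cycle):
  Add (3,8) w=2
  Add (4,5) w=3
  Add (8,9) w=3
  Add (4,8) w=4
  Add (0,9) w=8
  Add (4,7) w=8
  Skip (3,7) w=10 (creates cycle)
  Add (0,2) w=13
  Add (6,8) w=13
  Skip (0,4) w=14 (creates cycle)
  Add (1,9) w=14
  Skip (2,4) w=14 (creates cycle)
MST weight = 68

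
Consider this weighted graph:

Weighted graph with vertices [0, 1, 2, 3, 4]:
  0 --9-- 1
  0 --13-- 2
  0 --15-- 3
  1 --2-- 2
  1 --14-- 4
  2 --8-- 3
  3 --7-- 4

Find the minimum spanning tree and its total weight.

Applying Kruskal's algorithm (sort edges by weight, add if no cycle):
  Add (1,2) w=2
  Add (3,4) w=7
  Add (2,3) w=8
  Add (0,1) w=9
  Skip (0,2) w=13 (creates cycle)
  Skip (1,4) w=14 (creates cycle)
  Skip (0,3) w=15 (creates cycle)
MST weight = 26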